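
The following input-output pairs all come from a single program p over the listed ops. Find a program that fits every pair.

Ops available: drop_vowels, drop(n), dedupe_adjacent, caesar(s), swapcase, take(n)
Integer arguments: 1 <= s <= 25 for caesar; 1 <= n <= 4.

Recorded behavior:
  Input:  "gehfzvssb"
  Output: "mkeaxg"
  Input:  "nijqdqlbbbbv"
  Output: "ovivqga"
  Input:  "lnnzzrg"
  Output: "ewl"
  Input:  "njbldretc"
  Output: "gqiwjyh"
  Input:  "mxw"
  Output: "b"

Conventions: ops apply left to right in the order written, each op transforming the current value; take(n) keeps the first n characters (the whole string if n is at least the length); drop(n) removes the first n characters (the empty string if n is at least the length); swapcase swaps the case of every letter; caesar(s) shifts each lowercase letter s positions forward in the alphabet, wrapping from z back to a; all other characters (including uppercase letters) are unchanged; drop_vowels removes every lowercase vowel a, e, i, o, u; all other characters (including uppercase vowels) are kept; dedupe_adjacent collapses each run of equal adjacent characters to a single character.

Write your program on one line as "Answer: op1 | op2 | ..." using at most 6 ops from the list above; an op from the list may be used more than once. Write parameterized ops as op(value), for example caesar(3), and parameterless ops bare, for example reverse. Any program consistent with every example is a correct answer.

swapcase | dedupe_adjacent | swapcase | caesar(15) | drop(2) | caesar(16)

Check, running the answer program on each example:
  "gehfzvssb" -> "GEHFZVSSB" -> "GEHFZVSB" -> "gehfzvsb" -> "vtwuokhq" -> "wuokhq" -> "mkeaxg"
  "nijqdqlbbbbv" -> "NIJQDQLBBBBV" -> "NIJQDQLBV" -> "nijqdqlbv" -> "cxyfsfaqk" -> "yfsfaqk" -> "ovivqga"
  "lnnzzrg" -> "LNNZZRG" -> "LNZRG" -> "lnzrg" -> "acogv" -> "ogv" -> "ewl"
  "njbldretc" -> "NJBLDRETC" -> "NJBLDRETC" -> "njbldretc" -> "cyqasgtir" -> "qasgtir" -> "gqiwjyh"
  "mxw" -> "MXW" -> "MXW" -> "mxw" -> "bml" -> "l" -> "b"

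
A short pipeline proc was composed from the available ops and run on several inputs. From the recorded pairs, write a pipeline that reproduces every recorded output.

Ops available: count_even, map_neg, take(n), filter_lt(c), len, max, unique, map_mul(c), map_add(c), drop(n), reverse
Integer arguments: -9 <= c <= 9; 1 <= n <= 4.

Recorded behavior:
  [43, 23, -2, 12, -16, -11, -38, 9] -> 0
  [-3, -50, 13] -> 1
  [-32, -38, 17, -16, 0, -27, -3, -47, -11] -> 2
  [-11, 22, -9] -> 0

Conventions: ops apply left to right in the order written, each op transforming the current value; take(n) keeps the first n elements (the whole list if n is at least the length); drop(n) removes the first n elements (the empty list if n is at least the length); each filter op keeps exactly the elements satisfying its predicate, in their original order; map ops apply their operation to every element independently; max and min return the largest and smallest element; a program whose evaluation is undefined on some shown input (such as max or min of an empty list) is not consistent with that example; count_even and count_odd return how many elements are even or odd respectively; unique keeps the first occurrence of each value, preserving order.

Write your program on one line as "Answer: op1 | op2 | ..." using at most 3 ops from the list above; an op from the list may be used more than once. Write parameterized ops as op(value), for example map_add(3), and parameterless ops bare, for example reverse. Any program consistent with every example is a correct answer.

take(2) | filter_lt(4) | count_even

Check, running the answer program on each example:
  [43, 23, -2, 12, -16, -11, -38, 9] -> [43, 23] -> [] -> 0
  [-3, -50, 13] -> [-3, -50] -> [-3, -50] -> 1
  [-32, -38, 17, -16, 0, -27, -3, -47, -11] -> [-32, -38] -> [-32, -38] -> 2
  [-11, 22, -9] -> [-11, 22] -> [-11] -> 0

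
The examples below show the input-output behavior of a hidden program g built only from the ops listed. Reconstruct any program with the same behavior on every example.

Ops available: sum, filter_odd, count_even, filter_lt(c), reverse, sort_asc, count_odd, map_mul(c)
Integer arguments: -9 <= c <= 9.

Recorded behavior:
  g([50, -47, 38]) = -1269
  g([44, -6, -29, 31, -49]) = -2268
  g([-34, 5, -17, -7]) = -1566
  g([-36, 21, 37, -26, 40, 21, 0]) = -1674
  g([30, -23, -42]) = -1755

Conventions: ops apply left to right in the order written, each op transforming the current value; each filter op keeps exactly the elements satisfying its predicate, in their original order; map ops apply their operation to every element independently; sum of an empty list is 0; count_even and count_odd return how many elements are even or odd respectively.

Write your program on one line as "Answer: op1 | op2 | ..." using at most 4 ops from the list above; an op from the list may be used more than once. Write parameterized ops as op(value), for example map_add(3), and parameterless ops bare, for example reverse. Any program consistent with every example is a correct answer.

map_mul(3) | filter_lt(3) | map_mul(9) | sum

Check, running the answer program on each example:
  [50, -47, 38] -> [150, -141, 114] -> [-141] -> [-1269] -> -1269
  [44, -6, -29, 31, -49] -> [132, -18, -87, 93, -147] -> [-18, -87, -147] -> [-162, -783, -1323] -> -2268
  [-34, 5, -17, -7] -> [-102, 15, -51, -21] -> [-102, -51, -21] -> [-918, -459, -189] -> -1566
  [-36, 21, 37, -26, 40, 21, 0] -> [-108, 63, 111, -78, 120, 63, 0] -> [-108, -78, 0] -> [-972, -702, 0] -> -1674
  [30, -23, -42] -> [90, -69, -126] -> [-69, -126] -> [-621, -1134] -> -1755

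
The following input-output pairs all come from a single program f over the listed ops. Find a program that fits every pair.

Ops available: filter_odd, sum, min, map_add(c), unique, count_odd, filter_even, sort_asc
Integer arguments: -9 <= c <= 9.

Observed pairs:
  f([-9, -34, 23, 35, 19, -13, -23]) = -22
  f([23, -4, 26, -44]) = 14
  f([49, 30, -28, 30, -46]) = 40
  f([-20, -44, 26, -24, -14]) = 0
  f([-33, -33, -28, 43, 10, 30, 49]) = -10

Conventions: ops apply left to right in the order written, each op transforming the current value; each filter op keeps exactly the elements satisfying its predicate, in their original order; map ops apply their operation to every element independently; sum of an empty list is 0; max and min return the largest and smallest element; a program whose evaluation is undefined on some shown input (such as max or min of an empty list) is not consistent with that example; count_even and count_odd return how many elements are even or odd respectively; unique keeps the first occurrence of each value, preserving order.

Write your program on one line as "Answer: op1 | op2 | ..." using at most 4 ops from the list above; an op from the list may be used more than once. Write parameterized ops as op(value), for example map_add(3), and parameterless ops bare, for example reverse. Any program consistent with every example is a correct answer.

map_add(-9) | filter_even | sum

Check, running the answer program on each example:
  [-9, -34, 23, 35, 19, -13, -23] -> [-18, -43, 14, 26, 10, -22, -32] -> [-18, 14, 26, 10, -22, -32] -> -22
  [23, -4, 26, -44] -> [14, -13, 17, -53] -> [14] -> 14
  [49, 30, -28, 30, -46] -> [40, 21, -37, 21, -55] -> [40] -> 40
  [-20, -44, 26, -24, -14] -> [-29, -53, 17, -33, -23] -> [] -> 0
  [-33, -33, -28, 43, 10, 30, 49] -> [-42, -42, -37, 34, 1, 21, 40] -> [-42, -42, 34, 40] -> -10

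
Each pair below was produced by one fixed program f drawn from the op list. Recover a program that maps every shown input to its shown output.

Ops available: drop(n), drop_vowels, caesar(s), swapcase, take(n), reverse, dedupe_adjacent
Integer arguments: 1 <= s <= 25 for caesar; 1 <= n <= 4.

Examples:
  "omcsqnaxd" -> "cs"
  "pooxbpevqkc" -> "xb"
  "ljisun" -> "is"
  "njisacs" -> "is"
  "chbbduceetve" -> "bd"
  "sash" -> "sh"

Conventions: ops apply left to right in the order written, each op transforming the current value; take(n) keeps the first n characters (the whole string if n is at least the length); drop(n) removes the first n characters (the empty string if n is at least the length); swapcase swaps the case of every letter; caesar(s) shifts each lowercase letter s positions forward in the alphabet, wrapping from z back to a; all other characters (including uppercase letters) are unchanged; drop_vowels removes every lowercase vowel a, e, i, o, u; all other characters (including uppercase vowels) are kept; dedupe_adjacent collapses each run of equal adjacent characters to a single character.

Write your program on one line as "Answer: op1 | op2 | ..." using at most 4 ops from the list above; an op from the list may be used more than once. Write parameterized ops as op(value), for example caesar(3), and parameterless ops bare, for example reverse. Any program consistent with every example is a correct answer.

dedupe_adjacent | drop(2) | take(2)

Check, running the answer program on each example:
  "omcsqnaxd" -> "omcsqnaxd" -> "csqnaxd" -> "cs"
  "pooxbpevqkc" -> "poxbpevqkc" -> "xbpevqkc" -> "xb"
  "ljisun" -> "ljisun" -> "isun" -> "is"
  "njisacs" -> "njisacs" -> "isacs" -> "is"
  "chbbduceetve" -> "chbducetve" -> "bducetve" -> "bd"
  "sash" -> "sash" -> "sh" -> "sh"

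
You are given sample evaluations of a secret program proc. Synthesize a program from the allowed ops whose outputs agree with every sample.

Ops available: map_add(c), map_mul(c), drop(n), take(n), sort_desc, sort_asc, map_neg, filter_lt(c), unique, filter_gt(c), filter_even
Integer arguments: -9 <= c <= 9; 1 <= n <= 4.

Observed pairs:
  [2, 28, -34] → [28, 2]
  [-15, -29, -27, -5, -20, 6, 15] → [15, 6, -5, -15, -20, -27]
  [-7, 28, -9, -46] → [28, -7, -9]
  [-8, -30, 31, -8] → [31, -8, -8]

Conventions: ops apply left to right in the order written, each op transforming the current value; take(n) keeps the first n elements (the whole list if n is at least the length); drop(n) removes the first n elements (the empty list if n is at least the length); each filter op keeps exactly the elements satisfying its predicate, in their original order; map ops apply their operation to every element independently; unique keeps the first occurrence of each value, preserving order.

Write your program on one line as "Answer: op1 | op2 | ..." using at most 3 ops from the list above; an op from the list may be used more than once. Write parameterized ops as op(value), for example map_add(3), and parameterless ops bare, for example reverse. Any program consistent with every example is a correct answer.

sort_asc | drop(1) | sort_desc

Check, running the answer program on each example:
  [2, 28, -34] -> [-34, 2, 28] -> [2, 28] -> [28, 2]
  [-15, -29, -27, -5, -20, 6, 15] -> [-29, -27, -20, -15, -5, 6, 15] -> [-27, -20, -15, -5, 6, 15] -> [15, 6, -5, -15, -20, -27]
  [-7, 28, -9, -46] -> [-46, -9, -7, 28] -> [-9, -7, 28] -> [28, -7, -9]
  [-8, -30, 31, -8] -> [-30, -8, -8, 31] -> [-8, -8, 31] -> [31, -8, -8]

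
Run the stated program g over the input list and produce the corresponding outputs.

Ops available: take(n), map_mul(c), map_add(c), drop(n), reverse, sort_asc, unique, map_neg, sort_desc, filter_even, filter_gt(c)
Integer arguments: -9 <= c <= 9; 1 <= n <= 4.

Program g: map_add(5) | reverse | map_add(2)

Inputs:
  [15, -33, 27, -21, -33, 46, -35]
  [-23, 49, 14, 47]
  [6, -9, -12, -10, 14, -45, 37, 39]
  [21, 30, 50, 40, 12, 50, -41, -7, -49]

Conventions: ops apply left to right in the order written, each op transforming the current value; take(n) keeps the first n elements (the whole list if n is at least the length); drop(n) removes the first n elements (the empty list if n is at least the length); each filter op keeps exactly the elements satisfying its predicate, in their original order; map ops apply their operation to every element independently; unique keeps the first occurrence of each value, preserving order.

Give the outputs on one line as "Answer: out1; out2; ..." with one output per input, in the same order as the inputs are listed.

Execution, op by op:
  [15, -33, 27, -21, -33, 46, -35] -> [20, -28, 32, -16, -28, 51, -30] -> [-30, 51, -28, -16, 32, -28, 20] -> [-28, 53, -26, -14, 34, -26, 22]
  [-23, 49, 14, 47] -> [-18, 54, 19, 52] -> [52, 19, 54, -18] -> [54, 21, 56, -16]
  [6, -9, -12, -10, 14, -45, 37, 39] -> [11, -4, -7, -5, 19, -40, 42, 44] -> [44, 42, -40, 19, -5, -7, -4, 11] -> [46, 44, -38, 21, -3, -5, -2, 13]
  [21, 30, 50, 40, 12, 50, -41, -7, -49] -> [26, 35, 55, 45, 17, 55, -36, -2, -44] -> [-44, -2, -36, 55, 17, 45, 55, 35, 26] -> [-42, 0, -34, 57, 19, 47, 57, 37, 28]

[-28, 53, -26, -14, 34, -26, 22]; [54, 21, 56, -16]; [46, 44, -38, 21, -3, -5, -2, 13]; [-42, 0, -34, 57, 19, 47, 57, 37, 28]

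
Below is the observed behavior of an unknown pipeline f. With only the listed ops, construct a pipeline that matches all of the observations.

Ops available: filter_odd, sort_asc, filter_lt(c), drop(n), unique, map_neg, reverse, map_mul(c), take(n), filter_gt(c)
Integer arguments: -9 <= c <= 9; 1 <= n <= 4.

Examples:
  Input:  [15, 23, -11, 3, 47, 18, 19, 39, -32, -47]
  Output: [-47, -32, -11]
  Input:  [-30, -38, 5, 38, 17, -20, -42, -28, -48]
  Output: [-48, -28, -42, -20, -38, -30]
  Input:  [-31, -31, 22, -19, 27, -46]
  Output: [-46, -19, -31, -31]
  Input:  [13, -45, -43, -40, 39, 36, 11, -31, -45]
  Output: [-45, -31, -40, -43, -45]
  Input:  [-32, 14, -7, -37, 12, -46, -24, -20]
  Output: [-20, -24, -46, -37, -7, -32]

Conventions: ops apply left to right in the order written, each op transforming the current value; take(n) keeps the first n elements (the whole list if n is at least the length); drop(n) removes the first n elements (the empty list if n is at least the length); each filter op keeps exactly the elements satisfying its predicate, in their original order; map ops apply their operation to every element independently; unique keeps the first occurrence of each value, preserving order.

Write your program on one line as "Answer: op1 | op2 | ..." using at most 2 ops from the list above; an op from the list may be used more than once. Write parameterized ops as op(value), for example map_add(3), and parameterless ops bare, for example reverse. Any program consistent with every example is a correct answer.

reverse | filter_lt(1)

Check, running the answer program on each example:
  [15, 23, -11, 3, 47, 18, 19, 39, -32, -47] -> [-47, -32, 39, 19, 18, 47, 3, -11, 23, 15] -> [-47, -32, -11]
  [-30, -38, 5, 38, 17, -20, -42, -28, -48] -> [-48, -28, -42, -20, 17, 38, 5, -38, -30] -> [-48, -28, -42, -20, -38, -30]
  [-31, -31, 22, -19, 27, -46] -> [-46, 27, -19, 22, -31, -31] -> [-46, -19, -31, -31]
  [13, -45, -43, -40, 39, 36, 11, -31, -45] -> [-45, -31, 11, 36, 39, -40, -43, -45, 13] -> [-45, -31, -40, -43, -45]
  [-32, 14, -7, -37, 12, -46, -24, -20] -> [-20, -24, -46, 12, -37, -7, 14, -32] -> [-20, -24, -46, -37, -7, -32]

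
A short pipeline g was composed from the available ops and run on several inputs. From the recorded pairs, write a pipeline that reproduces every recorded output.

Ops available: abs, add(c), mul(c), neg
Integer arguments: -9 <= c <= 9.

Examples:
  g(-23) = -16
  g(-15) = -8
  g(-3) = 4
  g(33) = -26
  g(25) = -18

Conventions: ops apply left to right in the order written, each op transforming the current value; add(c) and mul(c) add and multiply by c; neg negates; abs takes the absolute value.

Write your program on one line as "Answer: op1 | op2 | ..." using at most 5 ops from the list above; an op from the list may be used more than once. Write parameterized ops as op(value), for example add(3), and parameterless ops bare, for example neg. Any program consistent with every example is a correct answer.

neg | abs | add(-7) | neg

Check, running the answer program on each example:
  -23 -> 23 -> 23 -> 16 -> -16
  -15 -> 15 -> 15 -> 8 -> -8
  -3 -> 3 -> 3 -> -4 -> 4
  33 -> -33 -> 33 -> 26 -> -26
  25 -> -25 -> 25 -> 18 -> -18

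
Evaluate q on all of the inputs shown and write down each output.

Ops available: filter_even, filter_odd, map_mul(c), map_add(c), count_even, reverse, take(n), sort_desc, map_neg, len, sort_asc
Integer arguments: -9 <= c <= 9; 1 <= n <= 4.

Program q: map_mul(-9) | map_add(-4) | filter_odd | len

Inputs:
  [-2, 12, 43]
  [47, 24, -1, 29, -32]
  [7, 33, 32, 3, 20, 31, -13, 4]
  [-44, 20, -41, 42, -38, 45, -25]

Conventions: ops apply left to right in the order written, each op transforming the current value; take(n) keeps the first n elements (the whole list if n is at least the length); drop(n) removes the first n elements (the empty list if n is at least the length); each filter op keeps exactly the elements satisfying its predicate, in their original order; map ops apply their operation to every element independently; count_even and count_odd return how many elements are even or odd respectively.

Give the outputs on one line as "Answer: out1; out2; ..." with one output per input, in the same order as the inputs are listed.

1; 3; 5; 3

Execution, op by op:
  [-2, 12, 43] -> [18, -108, -387] -> [14, -112, -391] -> [-391] -> 1
  [47, 24, -1, 29, -32] -> [-423, -216, 9, -261, 288] -> [-427, -220, 5, -265, 284] -> [-427, 5, -265] -> 3
  [7, 33, 32, 3, 20, 31, -13, 4] -> [-63, -297, -288, -27, -180, -279, 117, -36] -> [-67, -301, -292, -31, -184, -283, 113, -40] -> [-67, -301, -31, -283, 113] -> 5
  [-44, 20, -41, 42, -38, 45, -25] -> [396, -180, 369, -378, 342, -405, 225] -> [392, -184, 365, -382, 338, -409, 221] -> [365, -409, 221] -> 3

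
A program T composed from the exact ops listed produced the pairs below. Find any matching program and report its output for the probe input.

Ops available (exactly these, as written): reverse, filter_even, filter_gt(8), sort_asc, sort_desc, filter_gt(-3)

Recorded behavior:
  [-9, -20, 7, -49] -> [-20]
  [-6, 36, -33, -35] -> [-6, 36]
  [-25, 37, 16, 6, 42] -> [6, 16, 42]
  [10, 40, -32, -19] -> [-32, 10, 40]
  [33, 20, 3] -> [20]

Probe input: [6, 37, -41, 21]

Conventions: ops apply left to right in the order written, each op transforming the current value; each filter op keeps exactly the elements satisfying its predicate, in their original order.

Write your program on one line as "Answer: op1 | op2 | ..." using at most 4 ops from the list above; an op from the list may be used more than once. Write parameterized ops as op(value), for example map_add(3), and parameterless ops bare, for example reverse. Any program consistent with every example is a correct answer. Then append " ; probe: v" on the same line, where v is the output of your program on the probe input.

filter_even | reverse | sort_asc ; probe: [6]

Check, running the answer program on each example:
  [-9, -20, 7, -49] -> [-20] -> [-20] -> [-20]
  [-6, 36, -33, -35] -> [-6, 36] -> [36, -6] -> [-6, 36]
  [-25, 37, 16, 6, 42] -> [16, 6, 42] -> [42, 6, 16] -> [6, 16, 42]
  [10, 40, -32, -19] -> [10, 40, -32] -> [-32, 40, 10] -> [-32, 10, 40]
  [33, 20, 3] -> [20] -> [20] -> [20]
  probe: [6, 37, -41, 21] -> [6] -> [6] -> [6]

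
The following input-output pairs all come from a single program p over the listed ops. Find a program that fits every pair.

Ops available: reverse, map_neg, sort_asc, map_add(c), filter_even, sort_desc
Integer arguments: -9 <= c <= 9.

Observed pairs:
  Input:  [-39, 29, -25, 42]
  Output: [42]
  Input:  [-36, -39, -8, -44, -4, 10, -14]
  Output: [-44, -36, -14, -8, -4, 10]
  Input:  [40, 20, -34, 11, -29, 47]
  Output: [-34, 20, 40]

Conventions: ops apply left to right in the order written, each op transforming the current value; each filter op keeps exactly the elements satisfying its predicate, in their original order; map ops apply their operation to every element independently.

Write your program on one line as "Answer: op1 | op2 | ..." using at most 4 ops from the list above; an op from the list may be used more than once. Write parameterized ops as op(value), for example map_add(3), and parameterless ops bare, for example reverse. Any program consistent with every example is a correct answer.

sort_asc | reverse | filter_even | sort_asc

Check, running the answer program on each example:
  [-39, 29, -25, 42] -> [-39, -25, 29, 42] -> [42, 29, -25, -39] -> [42] -> [42]
  [-36, -39, -8, -44, -4, 10, -14] -> [-44, -39, -36, -14, -8, -4, 10] -> [10, -4, -8, -14, -36, -39, -44] -> [10, -4, -8, -14, -36, -44] -> [-44, -36, -14, -8, -4, 10]
  [40, 20, -34, 11, -29, 47] -> [-34, -29, 11, 20, 40, 47] -> [47, 40, 20, 11, -29, -34] -> [40, 20, -34] -> [-34, 20, 40]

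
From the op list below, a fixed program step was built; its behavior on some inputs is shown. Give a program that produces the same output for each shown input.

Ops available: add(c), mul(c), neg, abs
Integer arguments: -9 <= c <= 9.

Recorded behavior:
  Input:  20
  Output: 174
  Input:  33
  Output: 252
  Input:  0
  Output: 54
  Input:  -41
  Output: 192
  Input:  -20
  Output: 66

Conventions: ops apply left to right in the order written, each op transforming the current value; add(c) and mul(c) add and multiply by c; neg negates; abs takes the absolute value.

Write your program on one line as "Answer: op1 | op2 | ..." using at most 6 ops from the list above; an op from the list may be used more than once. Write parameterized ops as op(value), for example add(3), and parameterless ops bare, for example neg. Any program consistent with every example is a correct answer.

add(9) | abs | mul(2) | neg | mul(-3)

Check, running the answer program on each example:
  20 -> 29 -> 29 -> 58 -> -58 -> 174
  33 -> 42 -> 42 -> 84 -> -84 -> 252
  0 -> 9 -> 9 -> 18 -> -18 -> 54
  -41 -> -32 -> 32 -> 64 -> -64 -> 192
  -20 -> -11 -> 11 -> 22 -> -22 -> 66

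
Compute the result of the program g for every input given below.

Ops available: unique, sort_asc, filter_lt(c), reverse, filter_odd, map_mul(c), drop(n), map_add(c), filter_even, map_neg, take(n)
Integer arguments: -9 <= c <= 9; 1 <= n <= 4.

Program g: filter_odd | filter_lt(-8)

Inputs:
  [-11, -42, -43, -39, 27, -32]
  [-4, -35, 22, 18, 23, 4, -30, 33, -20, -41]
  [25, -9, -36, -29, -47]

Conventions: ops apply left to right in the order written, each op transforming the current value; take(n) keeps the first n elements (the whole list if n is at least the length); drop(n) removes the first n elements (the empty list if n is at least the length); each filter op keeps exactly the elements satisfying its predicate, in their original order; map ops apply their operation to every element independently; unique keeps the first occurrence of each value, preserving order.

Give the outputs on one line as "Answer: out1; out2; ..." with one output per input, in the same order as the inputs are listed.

Execution, op by op:
  [-11, -42, -43, -39, 27, -32] -> [-11, -43, -39, 27] -> [-11, -43, -39]
  [-4, -35, 22, 18, 23, 4, -30, 33, -20, -41] -> [-35, 23, 33, -41] -> [-35, -41]
  [25, -9, -36, -29, -47] -> [25, -9, -29, -47] -> [-9, -29, -47]

[-11, -43, -39]; [-35, -41]; [-9, -29, -47]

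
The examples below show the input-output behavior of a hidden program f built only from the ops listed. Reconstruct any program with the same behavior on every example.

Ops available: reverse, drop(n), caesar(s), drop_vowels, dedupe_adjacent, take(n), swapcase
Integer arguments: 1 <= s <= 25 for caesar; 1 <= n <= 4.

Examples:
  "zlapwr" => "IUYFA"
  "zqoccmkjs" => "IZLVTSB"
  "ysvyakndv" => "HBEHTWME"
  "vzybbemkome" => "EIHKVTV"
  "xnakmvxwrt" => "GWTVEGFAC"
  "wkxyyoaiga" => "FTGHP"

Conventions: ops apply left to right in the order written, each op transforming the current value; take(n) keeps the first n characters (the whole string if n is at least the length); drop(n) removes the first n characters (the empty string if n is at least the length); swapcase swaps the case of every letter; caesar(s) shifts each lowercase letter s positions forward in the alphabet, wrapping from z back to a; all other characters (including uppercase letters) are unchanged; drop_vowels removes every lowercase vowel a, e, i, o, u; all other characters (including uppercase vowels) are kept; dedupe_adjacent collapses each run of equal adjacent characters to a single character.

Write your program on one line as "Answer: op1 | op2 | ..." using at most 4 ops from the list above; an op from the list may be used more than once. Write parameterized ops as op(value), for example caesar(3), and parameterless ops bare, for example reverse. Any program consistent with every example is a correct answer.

dedupe_adjacent | drop_vowels | caesar(9) | swapcase

Check, running the answer program on each example:
  "zlapwr" -> "zlapwr" -> "zlpwr" -> "iuyfa" -> "IUYFA"
  "zqoccmkjs" -> "zqocmkjs" -> "zqcmkjs" -> "izlvtsb" -> "IZLVTSB"
  "ysvyakndv" -> "ysvyakndv" -> "ysvykndv" -> "hbehtwme" -> "HBEHTWME"
  "vzybbemkome" -> "vzybemkome" -> "vzybmkm" -> "eihkvtv" -> "EIHKVTV"
  "xnakmvxwrt" -> "xnakmvxwrt" -> "xnkmvxwrt" -> "gwtvegfac" -> "GWTVEGFAC"
  "wkxyyoaiga" -> "wkxyoaiga" -> "wkxyg" -> "ftghp" -> "FTGHP"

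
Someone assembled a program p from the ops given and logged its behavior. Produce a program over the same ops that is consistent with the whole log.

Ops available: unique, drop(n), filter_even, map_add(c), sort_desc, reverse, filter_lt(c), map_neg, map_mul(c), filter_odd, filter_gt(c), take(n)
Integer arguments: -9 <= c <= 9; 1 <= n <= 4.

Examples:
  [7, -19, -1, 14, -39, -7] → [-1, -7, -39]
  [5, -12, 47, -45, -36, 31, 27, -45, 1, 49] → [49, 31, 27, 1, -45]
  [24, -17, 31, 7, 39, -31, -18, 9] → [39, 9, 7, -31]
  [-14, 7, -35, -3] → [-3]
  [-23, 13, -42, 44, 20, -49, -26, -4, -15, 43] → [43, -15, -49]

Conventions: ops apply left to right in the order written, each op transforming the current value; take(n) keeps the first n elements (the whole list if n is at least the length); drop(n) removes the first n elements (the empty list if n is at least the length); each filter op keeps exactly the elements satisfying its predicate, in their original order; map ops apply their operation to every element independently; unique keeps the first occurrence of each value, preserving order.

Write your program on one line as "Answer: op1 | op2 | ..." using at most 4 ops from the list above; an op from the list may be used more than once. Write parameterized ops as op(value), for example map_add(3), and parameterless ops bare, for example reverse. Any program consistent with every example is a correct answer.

filter_odd | drop(2) | sort_desc | unique

Check, running the answer program on each example:
  [7, -19, -1, 14, -39, -7] -> [7, -19, -1, -39, -7] -> [-1, -39, -7] -> [-1, -7, -39] -> [-1, -7, -39]
  [5, -12, 47, -45, -36, 31, 27, -45, 1, 49] -> [5, 47, -45, 31, 27, -45, 1, 49] -> [-45, 31, 27, -45, 1, 49] -> [49, 31, 27, 1, -45, -45] -> [49, 31, 27, 1, -45]
  [24, -17, 31, 7, 39, -31, -18, 9] -> [-17, 31, 7, 39, -31, 9] -> [7, 39, -31, 9] -> [39, 9, 7, -31] -> [39, 9, 7, -31]
  [-14, 7, -35, -3] -> [7, -35, -3] -> [-3] -> [-3] -> [-3]
  [-23, 13, -42, 44, 20, -49, -26, -4, -15, 43] -> [-23, 13, -49, -15, 43] -> [-49, -15, 43] -> [43, -15, -49] -> [43, -15, -49]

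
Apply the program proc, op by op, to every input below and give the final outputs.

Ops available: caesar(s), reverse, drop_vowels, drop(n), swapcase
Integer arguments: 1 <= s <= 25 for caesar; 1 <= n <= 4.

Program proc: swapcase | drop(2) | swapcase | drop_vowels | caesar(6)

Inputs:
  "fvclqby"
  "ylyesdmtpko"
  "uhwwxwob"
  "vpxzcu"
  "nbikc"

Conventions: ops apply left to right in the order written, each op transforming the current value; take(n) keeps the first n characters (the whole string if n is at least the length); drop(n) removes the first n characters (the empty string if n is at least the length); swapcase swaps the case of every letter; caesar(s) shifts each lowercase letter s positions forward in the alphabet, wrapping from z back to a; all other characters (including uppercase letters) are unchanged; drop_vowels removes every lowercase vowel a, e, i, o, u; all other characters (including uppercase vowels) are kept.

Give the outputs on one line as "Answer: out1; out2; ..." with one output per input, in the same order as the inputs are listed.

"irwhe"; "eyjszvq"; "ccdch"; "dfi"; "qi"

Execution, op by op:
  "fvclqby" -> "FVCLQBY" -> "CLQBY" -> "clqby" -> "clqby" -> "irwhe"
  "ylyesdmtpko" -> "YLYESDMTPKO" -> "YESDMTPKO" -> "yesdmtpko" -> "ysdmtpk" -> "eyjszvq"
  "uhwwxwob" -> "UHWWXWOB" -> "WWXWOB" -> "wwxwob" -> "wwxwb" -> "ccdch"
  "vpxzcu" -> "VPXZCU" -> "XZCU" -> "xzcu" -> "xzc" -> "dfi"
  "nbikc" -> "NBIKC" -> "IKC" -> "ikc" -> "kc" -> "qi"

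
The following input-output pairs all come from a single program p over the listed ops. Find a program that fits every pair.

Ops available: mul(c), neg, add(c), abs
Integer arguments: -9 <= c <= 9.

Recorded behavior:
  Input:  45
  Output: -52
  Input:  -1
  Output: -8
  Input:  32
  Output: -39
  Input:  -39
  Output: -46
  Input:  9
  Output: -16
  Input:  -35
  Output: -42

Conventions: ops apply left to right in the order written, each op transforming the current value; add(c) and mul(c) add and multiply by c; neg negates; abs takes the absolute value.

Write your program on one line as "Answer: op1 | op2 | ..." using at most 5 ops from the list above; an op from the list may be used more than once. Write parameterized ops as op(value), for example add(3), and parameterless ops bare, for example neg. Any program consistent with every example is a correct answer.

neg | abs | neg | add(-7)

Check, running the answer program on each example:
  45 -> -45 -> 45 -> -45 -> -52
  -1 -> 1 -> 1 -> -1 -> -8
  32 -> -32 -> 32 -> -32 -> -39
  -39 -> 39 -> 39 -> -39 -> -46
  9 -> -9 -> 9 -> -9 -> -16
  -35 -> 35 -> 35 -> -35 -> -42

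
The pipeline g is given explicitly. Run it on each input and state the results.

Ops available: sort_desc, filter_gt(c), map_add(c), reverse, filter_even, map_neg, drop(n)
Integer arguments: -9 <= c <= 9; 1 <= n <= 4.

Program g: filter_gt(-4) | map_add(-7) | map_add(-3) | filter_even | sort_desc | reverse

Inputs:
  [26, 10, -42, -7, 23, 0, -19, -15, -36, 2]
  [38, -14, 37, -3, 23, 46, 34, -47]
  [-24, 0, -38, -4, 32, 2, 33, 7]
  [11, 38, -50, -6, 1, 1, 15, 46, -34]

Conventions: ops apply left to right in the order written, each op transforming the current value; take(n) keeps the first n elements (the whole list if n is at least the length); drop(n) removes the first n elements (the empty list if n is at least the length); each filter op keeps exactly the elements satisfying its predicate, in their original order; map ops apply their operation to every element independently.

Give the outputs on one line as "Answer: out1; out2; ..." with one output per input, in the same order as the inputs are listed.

Execution, op by op:
  [26, 10, -42, -7, 23, 0, -19, -15, -36, 2] -> [26, 10, 23, 0, 2] -> [19, 3, 16, -7, -5] -> [16, 0, 13, -10, -8] -> [16, 0, -10, -8] -> [16, 0, -8, -10] -> [-10, -8, 0, 16]
  [38, -14, 37, -3, 23, 46, 34, -47] -> [38, 37, -3, 23, 46, 34] -> [31, 30, -10, 16, 39, 27] -> [28, 27, -13, 13, 36, 24] -> [28, 36, 24] -> [36, 28, 24] -> [24, 28, 36]
  [-24, 0, -38, -4, 32, 2, 33, 7] -> [0, 32, 2, 33, 7] -> [-7, 25, -5, 26, 0] -> [-10, 22, -8, 23, -3] -> [-10, 22, -8] -> [22, -8, -10] -> [-10, -8, 22]
  [11, 38, -50, -6, 1, 1, 15, 46, -34] -> [11, 38, 1, 1, 15, 46] -> [4, 31, -6, -6, 8, 39] -> [1, 28, -9, -9, 5, 36] -> [28, 36] -> [36, 28] -> [28, 36]

[-10, -8, 0, 16]; [24, 28, 36]; [-10, -8, 22]; [28, 36]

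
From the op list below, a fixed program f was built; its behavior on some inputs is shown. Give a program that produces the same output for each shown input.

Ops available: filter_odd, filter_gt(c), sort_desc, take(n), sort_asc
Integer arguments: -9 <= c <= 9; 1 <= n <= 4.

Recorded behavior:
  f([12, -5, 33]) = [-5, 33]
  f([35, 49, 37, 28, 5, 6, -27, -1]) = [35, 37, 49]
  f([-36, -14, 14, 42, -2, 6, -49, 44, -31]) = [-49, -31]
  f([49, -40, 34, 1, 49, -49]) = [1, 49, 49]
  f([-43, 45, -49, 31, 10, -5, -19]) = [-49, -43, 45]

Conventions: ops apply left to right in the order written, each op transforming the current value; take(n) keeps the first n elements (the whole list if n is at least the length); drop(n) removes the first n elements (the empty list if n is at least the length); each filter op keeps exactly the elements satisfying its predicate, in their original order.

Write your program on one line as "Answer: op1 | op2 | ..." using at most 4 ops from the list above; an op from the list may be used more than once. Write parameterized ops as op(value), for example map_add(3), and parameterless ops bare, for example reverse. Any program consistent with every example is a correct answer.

filter_odd | take(3) | sort_desc | sort_asc

Check, running the answer program on each example:
  [12, -5, 33] -> [-5, 33] -> [-5, 33] -> [33, -5] -> [-5, 33]
  [35, 49, 37, 28, 5, 6, -27, -1] -> [35, 49, 37, 5, -27, -1] -> [35, 49, 37] -> [49, 37, 35] -> [35, 37, 49]
  [-36, -14, 14, 42, -2, 6, -49, 44, -31] -> [-49, -31] -> [-49, -31] -> [-31, -49] -> [-49, -31]
  [49, -40, 34, 1, 49, -49] -> [49, 1, 49, -49] -> [49, 1, 49] -> [49, 49, 1] -> [1, 49, 49]
  [-43, 45, -49, 31, 10, -5, -19] -> [-43, 45, -49, 31, -5, -19] -> [-43, 45, -49] -> [45, -43, -49] -> [-49, -43, 45]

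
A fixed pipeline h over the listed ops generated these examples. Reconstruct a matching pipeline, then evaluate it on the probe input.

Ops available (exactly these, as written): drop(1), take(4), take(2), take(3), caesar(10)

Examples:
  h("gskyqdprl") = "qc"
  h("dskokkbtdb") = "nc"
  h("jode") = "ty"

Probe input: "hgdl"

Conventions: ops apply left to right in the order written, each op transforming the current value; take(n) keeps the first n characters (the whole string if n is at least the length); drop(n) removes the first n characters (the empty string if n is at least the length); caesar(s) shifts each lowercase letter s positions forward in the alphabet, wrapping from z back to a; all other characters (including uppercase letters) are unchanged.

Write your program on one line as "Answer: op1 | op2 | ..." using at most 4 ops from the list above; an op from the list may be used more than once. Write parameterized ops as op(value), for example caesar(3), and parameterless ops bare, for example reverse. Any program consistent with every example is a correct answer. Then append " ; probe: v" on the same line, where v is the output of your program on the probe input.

take(3) | caesar(10) | take(2) ; probe: "rq"

Check, running the answer program on each example:
  "gskyqdprl" -> "gsk" -> "qcu" -> "qc"
  "dskokkbtdb" -> "dsk" -> "ncu" -> "nc"
  "jode" -> "jod" -> "tyn" -> "ty"
  probe: "hgdl" -> "hgd" -> "rqn" -> "rq"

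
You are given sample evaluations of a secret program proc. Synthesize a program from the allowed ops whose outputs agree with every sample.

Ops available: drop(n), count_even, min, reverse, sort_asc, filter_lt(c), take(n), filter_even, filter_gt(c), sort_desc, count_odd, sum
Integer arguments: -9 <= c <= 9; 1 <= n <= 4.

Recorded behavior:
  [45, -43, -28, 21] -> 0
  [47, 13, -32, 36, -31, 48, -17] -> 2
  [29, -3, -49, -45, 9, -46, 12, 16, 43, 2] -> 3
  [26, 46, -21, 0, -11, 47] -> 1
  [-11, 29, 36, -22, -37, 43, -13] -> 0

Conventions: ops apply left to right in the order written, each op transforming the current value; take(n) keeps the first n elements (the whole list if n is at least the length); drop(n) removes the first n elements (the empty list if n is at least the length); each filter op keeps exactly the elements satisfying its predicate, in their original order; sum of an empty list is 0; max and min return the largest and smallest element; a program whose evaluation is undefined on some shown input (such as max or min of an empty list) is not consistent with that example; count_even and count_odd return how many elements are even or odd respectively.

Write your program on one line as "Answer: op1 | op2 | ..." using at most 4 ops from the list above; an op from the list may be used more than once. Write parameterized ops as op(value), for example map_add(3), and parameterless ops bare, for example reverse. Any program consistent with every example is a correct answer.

filter_gt(-7) | drop(2) | count_even

Check, running the answer program on each example:
  [45, -43, -28, 21] -> [45, 21] -> [] -> 0
  [47, 13, -32, 36, -31, 48, -17] -> [47, 13, 36, 48] -> [36, 48] -> 2
  [29, -3, -49, -45, 9, -46, 12, 16, 43, 2] -> [29, -3, 9, 12, 16, 43, 2] -> [9, 12, 16, 43, 2] -> 3
  [26, 46, -21, 0, -11, 47] -> [26, 46, 0, 47] -> [0, 47] -> 1
  [-11, 29, 36, -22, -37, 43, -13] -> [29, 36, 43] -> [43] -> 0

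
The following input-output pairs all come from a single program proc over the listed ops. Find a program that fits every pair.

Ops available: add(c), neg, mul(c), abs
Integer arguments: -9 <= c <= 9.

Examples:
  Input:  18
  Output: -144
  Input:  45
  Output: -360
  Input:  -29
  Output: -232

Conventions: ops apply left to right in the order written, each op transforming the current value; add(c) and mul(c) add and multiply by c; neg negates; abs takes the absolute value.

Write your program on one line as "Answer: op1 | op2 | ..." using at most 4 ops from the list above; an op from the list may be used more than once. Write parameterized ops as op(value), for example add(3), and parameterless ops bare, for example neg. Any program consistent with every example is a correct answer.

abs | neg | mul(8)

Check, running the answer program on each example:
  18 -> 18 -> -18 -> -144
  45 -> 45 -> -45 -> -360
  -29 -> 29 -> -29 -> -232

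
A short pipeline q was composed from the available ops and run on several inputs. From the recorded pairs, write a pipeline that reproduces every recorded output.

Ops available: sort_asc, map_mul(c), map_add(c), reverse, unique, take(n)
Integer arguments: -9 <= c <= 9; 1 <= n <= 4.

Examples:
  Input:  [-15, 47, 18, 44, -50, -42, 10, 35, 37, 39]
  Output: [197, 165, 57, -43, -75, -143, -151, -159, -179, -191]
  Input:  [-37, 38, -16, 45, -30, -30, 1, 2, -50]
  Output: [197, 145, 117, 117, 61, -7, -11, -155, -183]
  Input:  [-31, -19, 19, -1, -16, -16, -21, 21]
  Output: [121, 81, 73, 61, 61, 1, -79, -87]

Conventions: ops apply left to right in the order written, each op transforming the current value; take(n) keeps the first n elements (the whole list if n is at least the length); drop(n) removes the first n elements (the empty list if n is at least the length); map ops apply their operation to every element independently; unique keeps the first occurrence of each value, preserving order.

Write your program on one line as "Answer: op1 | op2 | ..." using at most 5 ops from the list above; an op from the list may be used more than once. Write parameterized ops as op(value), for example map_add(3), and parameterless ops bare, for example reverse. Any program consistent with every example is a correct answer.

map_mul(-4) | sort_asc | reverse | map_add(-3)

Check, running the answer program on each example:
  [-15, 47, 18, 44, -50, -42, 10, 35, 37, 39] -> [60, -188, -72, -176, 200, 168, -40, -140, -148, -156] -> [-188, -176, -156, -148, -140, -72, -40, 60, 168, 200] -> [200, 168, 60, -40, -72, -140, -148, -156, -176, -188] -> [197, 165, 57, -43, -75, -143, -151, -159, -179, -191]
  [-37, 38, -16, 45, -30, -30, 1, 2, -50] -> [148, -152, 64, -180, 120, 120, -4, -8, 200] -> [-180, -152, -8, -4, 64, 120, 120, 148, 200] -> [200, 148, 120, 120, 64, -4, -8, -152, -180] -> [197, 145, 117, 117, 61, -7, -11, -155, -183]
  [-31, -19, 19, -1, -16, -16, -21, 21] -> [124, 76, -76, 4, 64, 64, 84, -84] -> [-84, -76, 4, 64, 64, 76, 84, 124] -> [124, 84, 76, 64, 64, 4, -76, -84] -> [121, 81, 73, 61, 61, 1, -79, -87]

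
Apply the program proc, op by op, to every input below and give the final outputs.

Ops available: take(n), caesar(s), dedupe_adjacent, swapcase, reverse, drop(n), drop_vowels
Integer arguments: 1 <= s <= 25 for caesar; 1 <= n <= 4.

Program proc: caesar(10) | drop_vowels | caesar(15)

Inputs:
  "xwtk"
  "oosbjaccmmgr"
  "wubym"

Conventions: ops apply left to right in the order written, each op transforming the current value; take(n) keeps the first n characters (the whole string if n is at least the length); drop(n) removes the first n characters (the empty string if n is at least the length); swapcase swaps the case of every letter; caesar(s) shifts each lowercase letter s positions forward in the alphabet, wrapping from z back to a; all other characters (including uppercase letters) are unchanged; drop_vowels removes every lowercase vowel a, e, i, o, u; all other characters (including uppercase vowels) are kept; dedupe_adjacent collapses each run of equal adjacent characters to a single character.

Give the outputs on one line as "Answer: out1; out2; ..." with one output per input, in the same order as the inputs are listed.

"wvs"; "nnraizbbllfq"; "val"

Execution, op by op:
  "xwtk" -> "hgdu" -> "hgd" -> "wvs"
  "oosbjaccmmgr" -> "yycltkmmwwqb" -> "yycltkmmwwqb" -> "nnraizbbllfq"
  "wubym" -> "geliw" -> "glw" -> "val"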